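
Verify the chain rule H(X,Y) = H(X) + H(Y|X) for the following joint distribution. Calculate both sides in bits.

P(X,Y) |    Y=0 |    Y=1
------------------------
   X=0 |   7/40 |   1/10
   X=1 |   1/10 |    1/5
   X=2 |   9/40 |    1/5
H(X,Y) = 2.5174, H(X) = 1.5579, H(Y|X) = 0.9595 (all in bits)

Chain rule: H(X,Y) = H(X) + H(Y|X)

Left side — joint entropy directly:
H(X,Y) = -Σ p(x,y) log p(x,y) = 2.5174 bits

Right side — compute H(Y|X) from the conditional distributions:
P(X) = (11/40, 3/10, 17/40), so H(X) = 1.5579 bits
H(Y|X) = Σ_x P(X=x) · H(Y|X=x):
  P(Y|X=0) = (7/11, 4/11), H(Y|X=0) = 0.9457, weight P(X=0) = 11/40
  P(Y|X=1) = (1/3, 2/3), H(Y|X=1) = 0.9183, weight P(X=1) = 3/10
  P(Y|X=2) = (9/17, 8/17), H(Y|X=2) = 0.9975, weight P(X=2) = 17/40
H(Y|X) = 0.9595 bits

H(X) + H(Y|X) = 1.5579 + 0.9595 = 2.5174 bits

Both sides equal 2.5174 bits. ✓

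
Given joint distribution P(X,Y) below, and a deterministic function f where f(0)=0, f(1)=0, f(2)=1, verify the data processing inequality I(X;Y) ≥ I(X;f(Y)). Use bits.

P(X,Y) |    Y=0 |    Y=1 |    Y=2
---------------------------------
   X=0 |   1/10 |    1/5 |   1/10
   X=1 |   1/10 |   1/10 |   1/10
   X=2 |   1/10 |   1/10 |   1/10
I(X;Y) = 0.0200, I(X;f(Y)) = 0.0058, inequality holds: 0.0200 ≥ 0.0058

Data Processing Inequality: For any Markov chain X → Y → Z, we have I(X;Y) ≥ I(X;Z).

Here Z = f(Y) is a deterministic function of Y, forming X → Y → Z.

Original I(X;Y) = 0.0200 bits

After applying f:
P(X,Z) where Z=f(Y):
- P(X,Z=0) = P(X,Y=0) + P(X,Y=1)
- P(X,Z=1) = P(X,Y=2)

I(X;Z) = I(X;f(Y)) = 0.0058 bits

Verification: 0.0200 ≥ 0.0058 ✓

Information cannot be created by processing; the function f can only lose information about X.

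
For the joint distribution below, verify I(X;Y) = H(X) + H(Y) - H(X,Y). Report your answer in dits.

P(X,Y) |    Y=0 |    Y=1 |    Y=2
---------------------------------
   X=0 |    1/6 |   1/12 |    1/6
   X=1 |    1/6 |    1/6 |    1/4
I(X;Y) = 0.0037 dits

Mutual information has multiple equivalent forms:
- I(X;Y) = H(X) - H(X|Y)
- I(X;Y) = H(Y) - H(Y|X)
- I(X;Y) = H(X) + H(Y) - H(X,Y)

Computing all quantities:
H(X) = 0.2950, H(Y) = 0.4680, H(X,Y) = 0.7592
H(X|Y) = 0.2912, H(Y|X) = 0.4642

Verification:
H(X) - H(X|Y) = 0.2950 - 0.2912 = 0.0037
H(Y) - H(Y|X) = 0.4680 - 0.4642 = 0.0037
H(X) + H(Y) - H(X,Y) = 0.2950 + 0.4680 - 0.7592 = 0.0037

All forms give I(X;Y) = 0.0037 dits. ✓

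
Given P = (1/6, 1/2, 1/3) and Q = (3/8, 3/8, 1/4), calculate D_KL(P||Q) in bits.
0.1509 bits

KL divergence: D_KL(P||Q) = Σ p(x) log(p(x)/q(x))

Computing term by term:
  x=0: 1/6 × log_2[(1/6)/(3/8)] = 1/6 × -1.1699 = -0.1950
  x=1: 1/2 × log_2[(1/2)/(3/8)] = 1/2 × 0.4150 = 0.2075
  x=2: 1/3 × log_2[(1/3)/(1/4)] = 1/3 × 0.4150 = 0.1383

D_KL(P||Q) = 0.1509 bits

Note: KL divergence is always non-negative and equals 0 iff P = Q.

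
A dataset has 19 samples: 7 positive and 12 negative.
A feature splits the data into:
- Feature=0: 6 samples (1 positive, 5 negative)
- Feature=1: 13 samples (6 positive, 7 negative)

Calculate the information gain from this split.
0.0629 bits

Information Gain = H(Y) - H(Y|Feature)

Before split:
P(positive) = 7/19 = 0.3684
H(Y) = 0.9495 bits

After split:
Feature=0: H = 0.6500 bits (weight = 6/19)
Feature=1: H = 0.9957 bits (weight = 13/19)
H(Y|Feature) = (6/19)×0.6500 + (13/19)×0.9957 = 0.8866 bits

Information Gain = 0.9495 - 0.8866 = 0.0629 bits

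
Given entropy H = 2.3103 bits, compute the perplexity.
4.9599

Perplexity is 2^H (or exp(H) for natural log).

H = 2.3103 bits
Perplexity = 2^2.3103 = 4.9599

Interpretation: The model's uncertainty is equivalent to choosing uniformly among 5.0 options.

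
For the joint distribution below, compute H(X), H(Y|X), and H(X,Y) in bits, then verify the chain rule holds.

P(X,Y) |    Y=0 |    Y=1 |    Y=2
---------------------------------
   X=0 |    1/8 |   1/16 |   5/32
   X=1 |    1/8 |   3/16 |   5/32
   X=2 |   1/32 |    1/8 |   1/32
H(X,Y) = 2.9772, H(X) = 1.4948, H(Y|X) = 1.4824 (all in bits)

Chain rule: H(X,Y) = H(X) + H(Y|X)

Left side — joint entropy directly:
H(X,Y) = -Σ p(x,y) log p(x,y) = 2.9772 bits

Right side — compute H(Y|X) from the conditional distributions:
P(X) = (11/32, 15/32, 3/16), so H(X) = 1.4948 bits
H(Y|X) = Σ_x P(X=x) · H(Y|X=x):
  P(Y|X=0) = (4/11, 2/11, 5/11), H(Y|X=0) = 1.4949, weight P(X=0) = 11/32
  P(Y|X=1) = (4/15, 2/5, 1/3), H(Y|X=1) = 1.5656, weight P(X=1) = 15/32
  P(Y|X=2) = (1/6, 2/3, 1/6), H(Y|X=2) = 1.2516, weight P(X=2) = 3/16
H(Y|X) = 1.4824 bits

H(X) + H(Y|X) = 1.4948 + 1.4824 = 2.9772 bits

Both sides equal 2.9772 bits. ✓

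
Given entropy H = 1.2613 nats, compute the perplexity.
3.5300

Perplexity is e^H (or exp(H) for natural log).

H = 1.2613 nats
Perplexity = e^1.2613 = 3.5300

Interpretation: The model's uncertainty is equivalent to choosing uniformly among 3.5 options.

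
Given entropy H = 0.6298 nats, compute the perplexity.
1.8772

Perplexity is e^H (or exp(H) for natural log).

H = 0.6298 nats
Perplexity = e^0.6298 = 1.8772

Interpretation: The model's uncertainty is equivalent to choosing uniformly among 1.9 options.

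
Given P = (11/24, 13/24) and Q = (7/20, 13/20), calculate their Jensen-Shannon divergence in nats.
0.0061 nats

Jensen-Shannon divergence is:
JSD(P||Q) = 0.5 × D_KL(P||M) + 0.5 × D_KL(Q||M)
where M = 0.5 × (P + Q) is the mixture distribution.

M = 0.5 × (11/24, 13/24) + 0.5 × (7/20, 13/20) = (0.404167, 0.595833)

D_KL(P||M) = 0.0060 nats
D_KL(Q||M) = 0.0062 nats

JSD(P||Q) = 0.5 × 0.0060 + 0.5 × 0.0062 = 0.0061 nats

Unlike KL divergence, JSD is symmetric and bounded: 0 ≤ JSD ≤ log(2).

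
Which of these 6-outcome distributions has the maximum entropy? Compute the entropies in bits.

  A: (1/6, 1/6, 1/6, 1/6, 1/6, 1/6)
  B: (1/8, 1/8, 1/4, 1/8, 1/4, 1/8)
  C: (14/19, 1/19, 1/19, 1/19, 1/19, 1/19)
A

For a discrete distribution over n outcomes, entropy is maximized by the uniform distribution.

Computing entropies:
H(A) = 2.5850 bits
H(B) = 2.5000 bits
H(C) = 1.4425 bits

The uniform distribution (where all probabilities equal 1/6) achieves the maximum entropy of log_2(6) = 2.5850 bits.

Distribution A has the highest entropy.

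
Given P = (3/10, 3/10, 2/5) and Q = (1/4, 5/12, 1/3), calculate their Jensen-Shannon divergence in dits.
0.0032 dits

Jensen-Shannon divergence is:
JSD(P||Q) = 0.5 × D_KL(P||M) + 0.5 × D_KL(Q||M)
where M = 0.5 × (P + Q) is the mixture distribution.

M = 0.5 × (3/10, 3/10, 2/5) + 0.5 × (1/4, 5/12, 1/3) = (11/40, 0.358333, 11/30)

D_KL(P||M) = 0.0033 dits
D_KL(Q||M) = 0.0031 dits

JSD(P||Q) = 0.5 × 0.0033 + 0.5 × 0.0031 = 0.0032 dits

Unlike KL divergence, JSD is symmetric and bounded: 0 ≤ JSD ≤ log(2).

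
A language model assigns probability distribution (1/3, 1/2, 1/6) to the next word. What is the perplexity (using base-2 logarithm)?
2.7495

Perplexity is 2^H (or exp(H) for natural log).

First, H = -Σ p log p = 1.4591 bits
Perplexity = 2^1.4591 = 2.7495

Interpretation: The model's uncertainty is equivalent to choosing uniformly among 2.7 options.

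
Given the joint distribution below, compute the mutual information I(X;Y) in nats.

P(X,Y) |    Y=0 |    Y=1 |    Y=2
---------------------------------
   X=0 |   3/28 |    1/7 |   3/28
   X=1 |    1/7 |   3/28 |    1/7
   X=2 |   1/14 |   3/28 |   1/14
0.0105 nats

Mutual information: I(X;Y) = H(X) + H(Y) - H(X,Y)

Marginals:
P(X) = (5/14, 11/28, 1/4), H(X) = 1.0813 nats
P(Y) = (9/28, 5/14, 9/28), H(Y) = 1.0974 nats

Joint entropy: H(X,Y) = 2.1682 nats

I(X;Y) = 1.0813 + 1.0974 - 2.1682 = 0.0105 nats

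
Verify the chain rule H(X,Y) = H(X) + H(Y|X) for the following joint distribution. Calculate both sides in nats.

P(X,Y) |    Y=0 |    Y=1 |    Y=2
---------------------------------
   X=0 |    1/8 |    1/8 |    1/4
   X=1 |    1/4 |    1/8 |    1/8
H(X,Y) = 1.7329, H(X) = 0.6931, H(Y|X) = 1.0397 (all in nats)

Chain rule: H(X,Y) = H(X) + H(Y|X)

Left side — joint entropy directly:
H(X,Y) = -Σ p(x,y) log p(x,y) = 1.7329 nats

Right side — compute H(Y|X) from the conditional distributions:
P(X) = (1/2, 1/2), so H(X) = 0.6931 nats
H(Y|X) = Σ_x P(X=x) · H(Y|X=x):
  P(Y|X=0) = (1/4, 1/4, 1/2), H(Y|X=0) = 1.0397, weight P(X=0) = 1/2
  P(Y|X=1) = (1/2, 1/4, 1/4), H(Y|X=1) = 1.0397, weight P(X=1) = 1/2
H(Y|X) = 1.0397 nats

H(X) + H(Y|X) = 0.6931 + 1.0397 = 1.7329 nats

Both sides equal 1.7329 nats. ✓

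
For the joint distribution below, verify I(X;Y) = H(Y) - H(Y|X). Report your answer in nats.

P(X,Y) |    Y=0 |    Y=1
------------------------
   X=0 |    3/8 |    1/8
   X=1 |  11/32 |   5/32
I(X;Y) = 0.0024 nats

Mutual information has multiple equivalent forms:
- I(X;Y) = H(X) - H(X|Y)
- I(X;Y) = H(Y) - H(Y|X)
- I(X;Y) = H(X) + H(Y) - H(X,Y)

Computing all quantities:
H(X) = 0.6931, H(Y) = 0.5941, H(X,Y) = 1.2849
H(X|Y) = 0.6907, H(Y|X) = 0.5917

Verification:
H(X) - H(X|Y) = 0.6931 - 0.6907 = 0.0024
H(Y) - H(Y|X) = 0.5941 - 0.5917 = 0.0024
H(X) + H(Y) - H(X,Y) = 0.6931 + 0.5941 - 1.2849 = 0.0024

All forms give I(X;Y) = 0.0024 nats. ✓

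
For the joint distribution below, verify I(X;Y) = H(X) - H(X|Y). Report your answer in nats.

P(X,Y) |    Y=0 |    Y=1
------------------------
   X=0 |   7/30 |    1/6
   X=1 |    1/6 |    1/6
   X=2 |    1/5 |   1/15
I(X;Y) = 0.0203 nats

Mutual information has multiple equivalent forms:
- I(X;Y) = H(X) - H(X|Y)
- I(X;Y) = H(Y) - H(Y|X)
- I(X;Y) = H(X) + H(Y) - H(X,Y)

Computing all quantities:
H(X) = 1.0852, H(Y) = 0.6730, H(X,Y) = 1.7379
H(X|Y) = 1.0649, H(Y|X) = 0.6527

Verification:
H(X) - H(X|Y) = 1.0852 - 1.0649 = 0.0203
H(Y) - H(Y|X) = 0.6730 - 0.6527 = 0.0203
H(X) + H(Y) - H(X,Y) = 1.0852 + 0.6730 - 1.7379 = 0.0203

All forms give I(X;Y) = 0.0203 nats. ✓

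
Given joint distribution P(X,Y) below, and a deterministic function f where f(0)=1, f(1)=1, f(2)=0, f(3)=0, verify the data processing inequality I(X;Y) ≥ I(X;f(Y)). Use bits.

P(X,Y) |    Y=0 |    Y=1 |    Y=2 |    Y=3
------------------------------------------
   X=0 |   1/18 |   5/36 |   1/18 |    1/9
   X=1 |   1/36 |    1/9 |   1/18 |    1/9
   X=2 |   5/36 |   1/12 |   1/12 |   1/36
I(X;Y) = 0.1241, I(X;f(Y)) = 0.0217, inequality holds: 0.1241 ≥ 0.0217

Data Processing Inequality: For any Markov chain X → Y → Z, we have I(X;Y) ≥ I(X;Z).

Here Z = f(Y) is a deterministic function of Y, forming X → Y → Z.

Original I(X;Y) = 0.1241 bits

After applying f:
P(X,Z) where Z=f(Y):
- P(X,Z=0) = P(X,Y=2) + P(X,Y=3)
- P(X,Z=1) = P(X,Y=0) + P(X,Y=1)

I(X;Z) = I(X;f(Y)) = 0.0217 bits

Verification: 0.1241 ≥ 0.0217 ✓

Information cannot be created by processing; the function f can only lose information about X.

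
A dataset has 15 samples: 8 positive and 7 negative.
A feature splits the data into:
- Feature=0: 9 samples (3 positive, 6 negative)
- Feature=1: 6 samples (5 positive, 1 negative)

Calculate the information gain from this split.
0.1858 bits

Information Gain = H(Y) - H(Y|Feature)

Before split:
P(positive) = 8/15 = 0.5333
H(Y) = 0.9968 bits

After split:
Feature=0: H = 0.9183 bits (weight = 9/15)
Feature=1: H = 0.6500 bits (weight = 6/15)
H(Y|Feature) = (9/15)×0.9183 + (6/15)×0.6500 = 0.8110 bits

Information Gain = 0.9968 - 0.8110 = 0.1858 bits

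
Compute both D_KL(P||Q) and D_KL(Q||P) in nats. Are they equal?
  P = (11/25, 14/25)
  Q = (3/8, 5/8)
D_KL(P||Q) = 0.0088, D_KL(Q||P) = 0.0087

KL divergence is not symmetric: D_KL(P||Q) ≠ D_KL(Q||P) in general.

D_KL(P||Q) = 0.0088 nats
D_KL(Q||P) = 0.0087 nats

No, they are not equal!

This asymmetry is why KL divergence is not a true distance metric.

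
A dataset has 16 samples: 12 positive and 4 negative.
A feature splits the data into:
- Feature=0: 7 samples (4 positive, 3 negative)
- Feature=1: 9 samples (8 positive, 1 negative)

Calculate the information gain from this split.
0.0972 bits

Information Gain = H(Y) - H(Y|Feature)

Before split:
P(positive) = 12/16 = 0.7500
H(Y) = 0.8113 bits

After split:
Feature=0: H = 0.9852 bits (weight = 7/16)
Feature=1: H = 0.5033 bits (weight = 9/16)
H(Y|Feature) = (7/16)×0.9852 + (9/16)×0.5033 = 0.7141 bits

Information Gain = 0.8113 - 0.7141 = 0.0972 bits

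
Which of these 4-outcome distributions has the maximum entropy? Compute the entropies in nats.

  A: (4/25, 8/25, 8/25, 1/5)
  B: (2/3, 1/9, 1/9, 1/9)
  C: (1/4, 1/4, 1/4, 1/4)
C

For a discrete distribution over n outcomes, entropy is maximized by the uniform distribution.

Computing entropies:
H(A) = 1.3443 nats
H(B) = 1.0027 nats
H(C) = 1.3863 nats

The uniform distribution (where all probabilities equal 1/4) achieves the maximum entropy of log_e(4) = 1.3863 nats.

Distribution C has the highest entropy.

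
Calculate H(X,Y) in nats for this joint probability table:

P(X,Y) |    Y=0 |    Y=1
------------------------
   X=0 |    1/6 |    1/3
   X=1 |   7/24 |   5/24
1.3510 nats

Joint entropy is H(X,Y) = -Σ_{x,y} p(x,y) log p(x,y).

Summing over all non-zero entries:
H(X,Y) = -[1/6·log_e(1/6) + 1/3·log_e(1/3) + 7/24·log_e(7/24) + 5/24·log_e(5/24)]
H(X,Y) = 1.3510 nats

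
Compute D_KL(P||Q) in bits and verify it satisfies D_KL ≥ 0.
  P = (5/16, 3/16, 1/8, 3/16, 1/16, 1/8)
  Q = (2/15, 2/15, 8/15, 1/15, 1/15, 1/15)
0.6019 bits

KL divergence satisfies the Gibbs inequality: D_KL(P||Q) ≥ 0 for all distributions P, Q.

D_KL(P||Q) = Σ p(x) log(p(x)/q(x))
Term by term:
  x=0: 5/16 × log_2[(5/16)/(2/15)] = 0.3840
  x=1: 3/16 × log_2[(3/16)/(2/15)] = 0.0922
  x=2: 1/8 × log_2[(1/8)/(8/15)] = -0.2616
  x=3: 3/16 × log_2[(3/16)/(1/15)] = 0.2797
  x=4: 1/16 × log_2[(1/16)/(1/15)] = -0.0058
  x=5: 1/8 × log_2[(1/8)/(1/15)] = 0.1134
D_KL(P||Q) = 0.6019 bits

D_KL(P||Q) = 0.6019 ≥ 0 ✓

This non-negativity is a fundamental property: relative entropy cannot be negative because it measures how different Q is from P.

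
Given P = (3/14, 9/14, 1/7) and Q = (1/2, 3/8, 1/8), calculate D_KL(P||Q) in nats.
0.1840 nats

KL divergence: D_KL(P||Q) = Σ p(x) log(p(x)/q(x))

Computing term by term:
  x=0: 3/14 × log_e[(3/14)/(1/2)] = 3/14 × -0.8473 = -0.1816
  x=1: 9/14 × log_e[(9/14)/(3/8)] = 9/14 × 0.5390 = 0.3465
  x=2: 1/7 × log_e[(1/7)/(1/8)] = 1/7 × 0.1335 = 0.0191

D_KL(P||Q) = 0.1840 nats

Note: KL divergence is always non-negative and equals 0 iff P = Q.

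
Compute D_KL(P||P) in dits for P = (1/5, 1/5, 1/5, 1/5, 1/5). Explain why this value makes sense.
0.0000 dits

KL divergence satisfies the Gibbs inequality: D_KL(P||Q) ≥ 0 for all distributions P, Q.

D_KL(P||Q) = Σ p(x) log(p(x)/q(x))
Each term is p(x) × log_10(p(x)/p(x)) = p(x) × log_10(1) = 0, so the sum is 0.
D_KL(P||Q) = 0.0000 dits

When P = Q, the KL divergence is exactly 0, as there is no 'divergence' between identical distributions.

This non-negativity is a fundamental property: relative entropy cannot be negative because it measures how different Q is from P.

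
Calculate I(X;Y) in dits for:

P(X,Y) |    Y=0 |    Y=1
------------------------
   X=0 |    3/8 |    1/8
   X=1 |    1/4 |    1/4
0.0147 dits

Mutual information: I(X;Y) = H(X) + H(Y) - H(X,Y)

Marginals:
P(X) = (1/2, 1/2), H(X) = 0.3010 dits
P(Y) = (5/8, 3/8), H(Y) = 0.2873 dits

Joint entropy: H(X,Y) = 0.5737 dits

I(X;Y) = 0.3010 + 0.2873 - 0.5737 = 0.0147 dits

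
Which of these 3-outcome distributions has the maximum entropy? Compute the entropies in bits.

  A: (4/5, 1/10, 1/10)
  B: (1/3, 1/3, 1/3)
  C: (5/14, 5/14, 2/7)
B

For a discrete distribution over n outcomes, entropy is maximized by the uniform distribution.

Computing entropies:
H(A) = 0.9219 bits
H(B) = 1.5850 bits
H(C) = 1.5774 bits

The uniform distribution (where all probabilities equal 1/3) achieves the maximum entropy of log_2(3) = 1.5850 bits.

Distribution B has the highest entropy.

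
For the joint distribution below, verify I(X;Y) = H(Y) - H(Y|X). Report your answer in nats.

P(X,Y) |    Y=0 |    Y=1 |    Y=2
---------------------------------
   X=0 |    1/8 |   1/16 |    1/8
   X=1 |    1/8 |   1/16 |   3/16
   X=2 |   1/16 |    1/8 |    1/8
I(X;Y) = 0.0331 nats

Mutual information has multiple equivalent forms:
- I(X;Y) = H(X) - H(X|Y)
- I(X;Y) = H(Y) - H(Y|X)
- I(X;Y) = H(X) + H(Y) - H(X,Y)

Computing all quantities:
H(X) = 1.0948, H(Y) = 1.0717, H(X,Y) = 2.1334
H(X|Y) = 1.0617, H(Y|X) = 1.0386

Verification:
H(X) - H(X|Y) = 1.0948 - 1.0617 = 0.0331
H(Y) - H(Y|X) = 1.0717 - 1.0386 = 0.0331
H(X) + H(Y) - H(X,Y) = 1.0948 + 1.0717 - 2.1334 = 0.0331

All forms give I(X;Y) = 0.0331 nats. ✓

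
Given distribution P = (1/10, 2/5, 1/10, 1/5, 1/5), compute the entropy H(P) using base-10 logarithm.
0.6388 dits

Shannon entropy is H(X) = -Σ p(x) log p(x).

For P = (1/10, 2/5, 1/10, 1/5, 1/5):
H = -1/10 × log_10(1/10) -2/5 × log_10(2/5) -1/10 × log_10(1/10) -1/5 × log_10(1/5) -1/5 × log_10(1/5)
H = 0.6388 dits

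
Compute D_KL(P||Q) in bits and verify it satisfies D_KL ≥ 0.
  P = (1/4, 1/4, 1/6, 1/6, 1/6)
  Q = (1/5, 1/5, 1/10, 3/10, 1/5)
0.0986 bits

KL divergence satisfies the Gibbs inequality: D_KL(P||Q) ≥ 0 for all distributions P, Q.

D_KL(P||Q) = Σ p(x) log(p(x)/q(x))
Term by term:
  x=0: 1/4 × log_2[(1/4)/(1/5)] = 0.0805
  x=1: 1/4 × log_2[(1/4)/(1/5)] = 0.0805
  x=2: 1/6 × log_2[(1/6)/(1/10)] = 0.1228
  x=3: 1/6 × log_2[(1/6)/(3/10)] = -0.1413
  x=4: 1/6 × log_2[(1/6)/(1/5)] = -0.0438
D_KL(P||Q) = 0.0986 bits

D_KL(P||Q) = 0.0986 ≥ 0 ✓

This non-negativity is a fundamental property: relative entropy cannot be negative because it measures how different Q is from P.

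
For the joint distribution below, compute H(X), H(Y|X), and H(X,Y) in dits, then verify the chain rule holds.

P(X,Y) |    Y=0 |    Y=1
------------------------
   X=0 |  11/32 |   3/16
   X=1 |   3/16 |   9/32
H(X,Y) = 0.5870, H(X) = 0.3002, H(Y|X) = 0.2868 (all in dits)

Chain rule: H(X,Y) = H(X) + H(Y|X)

Left side — joint entropy directly:
H(X,Y) = -Σ p(x,y) log p(x,y) = 0.5870 dits

Right side — compute H(Y|X) from the conditional distributions:
P(X) = (17/32, 15/32), so H(X) = 0.3002 dits
H(Y|X) = Σ_x P(X=x) · H(Y|X=x):
  P(Y|X=0) = (11/17, 6/17), H(Y|X=0) = 0.2820, weight P(X=0) = 17/32
  P(Y|X=1) = (2/5, 3/5), H(Y|X=1) = 0.2923, weight P(X=1) = 15/32
H(Y|X) = 0.2868 dits

H(X) + H(Y|X) = 0.3002 + 0.2868 = 0.5870 dits

Both sides equal 0.5870 dits. ✓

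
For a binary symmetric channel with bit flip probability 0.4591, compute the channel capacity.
0.0048 bits

For a binary symmetric channel (BSC) with error probability p:
Capacity C = 1 - H(p) bits per symbol

where H(p) = -p log₂(p) - (1-p) log₂(1-p) is the binary entropy function.

H(0.4591) = 0.9952 bits
C = 1 - 0.9952 = 0.0048 bits per symbol

This means we can reliably transmit up to 0.0048 bits of information per channel use.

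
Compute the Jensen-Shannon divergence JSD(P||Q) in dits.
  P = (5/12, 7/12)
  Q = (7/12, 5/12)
0.0061 dits

Jensen-Shannon divergence is:
JSD(P||Q) = 0.5 × D_KL(P||M) + 0.5 × D_KL(Q||M)
where M = 0.5 × (P + Q) is the mixture distribution.

M = 0.5 × (5/12, 7/12) + 0.5 × (7/12, 5/12) = (1/2, 1/2)

D_KL(P||M) = 0.0061 dits
D_KL(Q||M) = 0.0061 dits

JSD(P||Q) = 0.5 × 0.0061 + 0.5 × 0.0061 = 0.0061 dits

Unlike KL divergence, JSD is symmetric and bounded: 0 ≤ JSD ≤ log(2).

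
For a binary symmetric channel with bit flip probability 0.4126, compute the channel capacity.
0.0222 bits

For a binary symmetric channel (BSC) with error probability p:
Capacity C = 1 - H(p) bits per symbol

where H(p) = -p log₂(p) - (1-p) log₂(1-p) is the binary entropy function.

H(0.4126) = 0.9778 bits
C = 1 - 0.9778 = 0.0222 bits per symbol

This means we can reliably transmit up to 0.0222 bits of information per channel use.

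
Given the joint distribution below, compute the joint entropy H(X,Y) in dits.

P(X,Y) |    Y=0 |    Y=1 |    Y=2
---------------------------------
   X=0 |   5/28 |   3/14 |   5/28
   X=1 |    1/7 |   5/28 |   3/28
0.7688 dits

Joint entropy is H(X,Y) = -Σ_{x,y} p(x,y) log p(x,y).

Summing over all non-zero entries:
H(X,Y) = -[5/28·log_10(5/28) + 3/14·log_10(3/14) + 5/28·log_10(5/28) + 1/7·log_10(1/7) + 5/28·log_10(5/28) + 3/28·log_10(3/28)]
H(X,Y) = 0.7688 dits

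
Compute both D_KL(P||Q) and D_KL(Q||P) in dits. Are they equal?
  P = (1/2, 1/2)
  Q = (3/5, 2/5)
D_KL(P||Q) = 0.0089, D_KL(Q||P) = 0.0087

KL divergence is not symmetric: D_KL(P||Q) ≠ D_KL(Q||P) in general.

D_KL(P||Q) = 0.0089 dits
D_KL(Q||P) = 0.0087 dits

No, they are not equal!

This asymmetry is why KL divergence is not a true distance metric.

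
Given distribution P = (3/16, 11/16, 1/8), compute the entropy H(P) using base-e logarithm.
0.8314 nats

Shannon entropy is H(X) = -Σ p(x) log p(x).

For P = (3/16, 11/16, 1/8):
H = -3/16 × log_e(3/16) -11/16 × log_e(11/16) -1/8 × log_e(1/8)
H = 0.8314 nats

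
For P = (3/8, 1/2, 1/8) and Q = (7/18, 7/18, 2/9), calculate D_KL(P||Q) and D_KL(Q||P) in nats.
D_KL(P||Q) = 0.0401, D_KL(Q||P) = 0.0443

KL divergence is not symmetric: D_KL(P||Q) ≠ D_KL(Q||P) in general.

D_KL(P||Q) = 0.0401 nats
D_KL(Q||P) = 0.0443 nats

No, they are not equal!

This asymmetry is why KL divergence is not a true distance metric.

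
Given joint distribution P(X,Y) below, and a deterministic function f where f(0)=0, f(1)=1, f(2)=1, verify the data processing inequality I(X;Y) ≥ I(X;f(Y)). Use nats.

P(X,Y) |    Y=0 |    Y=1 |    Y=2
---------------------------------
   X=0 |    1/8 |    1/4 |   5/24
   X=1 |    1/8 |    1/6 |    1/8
I(X;Y) = 0.0050, I(X;f(Y)) = 0.0047, inequality holds: 0.0050 ≥ 0.0047

Data Processing Inequality: For any Markov chain X → Y → Z, we have I(X;Y) ≥ I(X;Z).

Here Z = f(Y) is a deterministic function of Y, forming X → Y → Z.

Original I(X;Y) = 0.0050 nats

After applying f:
P(X,Z) where Z=f(Y):
- P(X,Z=0) = P(X,Y=0)
- P(X,Z=1) = P(X,Y=1) + P(X,Y=2)

I(X;Z) = I(X;f(Y)) = 0.0047 nats

Verification: 0.0050 ≥ 0.0047 ✓

Information cannot be created by processing; the function f can only lose information about X.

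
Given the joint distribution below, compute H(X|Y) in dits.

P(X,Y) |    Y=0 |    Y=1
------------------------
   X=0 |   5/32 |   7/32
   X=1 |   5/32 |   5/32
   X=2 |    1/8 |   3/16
0.4739 dits

Using the chain rule: H(X|Y) = H(X,Y) - H(Y)

First, compute H(X,Y) = 0.7715 dits

Marginal P(Y) = (7/16, 9/16)
H(Y) = 0.2976 dits

H(X|Y) = H(X,Y) - H(Y) = 0.7715 - 0.2976 = 0.4739 dits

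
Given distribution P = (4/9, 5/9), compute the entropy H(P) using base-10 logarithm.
0.2983 dits

Shannon entropy is H(X) = -Σ p(x) log p(x).

For P = (4/9, 5/9):
H = -4/9 × log_10(4/9) -5/9 × log_10(5/9)
H = 0.2983 dits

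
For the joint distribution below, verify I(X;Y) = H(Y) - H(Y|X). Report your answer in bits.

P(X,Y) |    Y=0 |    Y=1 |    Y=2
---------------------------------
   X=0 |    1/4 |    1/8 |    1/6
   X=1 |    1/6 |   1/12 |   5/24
I(X;Y) = 0.0165 bits

Mutual information has multiple equivalent forms:
- I(X;Y) = H(X) - H(X|Y)
- I(X;Y) = H(Y) - H(Y|X)
- I(X;Y) = H(X) + H(Y) - H(X,Y)

Computing all quantities:
H(X) = 0.9950, H(Y) = 1.5284, H(X,Y) = 2.5069
H(X|Y) = 0.9785, H(Y|X) = 1.5119

Verification:
H(X) - H(X|Y) = 0.9950 - 0.9785 = 0.0165
H(Y) - H(Y|X) = 1.5284 - 1.5119 = 0.0165
H(X) + H(Y) - H(X,Y) = 0.9950 + 1.5284 - 2.5069 = 0.0165

All forms give I(X;Y) = 0.0165 bits. ✓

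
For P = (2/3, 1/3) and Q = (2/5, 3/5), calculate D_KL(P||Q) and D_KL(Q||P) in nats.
D_KL(P||Q) = 0.1446, D_KL(Q||P) = 0.1483

KL divergence is not symmetric: D_KL(P||Q) ≠ D_KL(Q||P) in general.

D_KL(P||Q) = 0.1446 nats
D_KL(Q||P) = 0.1483 nats

No, they are not equal!

This asymmetry is why KL divergence is not a true distance metric.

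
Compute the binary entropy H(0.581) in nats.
0.6800 nats

The binary entropy function is:
H(p) = -p log(p) - (1-p) log(1-p)

H(0.581) = -0.581 × log_e(0.581) - 0.419 × log_e(0.419)
H(0.581) = 0.6800 nats

Note: Binary entropy is maximized at p=0.5 (H=1 bit) and minimized at p=0 or p=1 (H=0).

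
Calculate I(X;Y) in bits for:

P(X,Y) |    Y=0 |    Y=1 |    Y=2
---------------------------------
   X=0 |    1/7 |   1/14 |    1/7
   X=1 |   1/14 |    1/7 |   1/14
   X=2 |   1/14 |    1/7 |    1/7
0.0617 bits

Mutual information: I(X;Y) = H(X) + H(Y) - H(X,Y)

Marginals:
P(X) = (5/14, 2/7, 5/14), H(X) = 1.5774 bits
P(Y) = (2/7, 5/14, 5/14), H(Y) = 1.5774 bits

Joint entropy: H(X,Y) = 3.0931 bits

I(X;Y) = 1.5774 + 1.5774 - 3.0931 = 0.0617 bits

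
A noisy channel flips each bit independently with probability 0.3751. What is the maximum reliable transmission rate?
0.0455 bits

For a binary symmetric channel (BSC) with error probability p:
Capacity C = 1 - H(p) bits per symbol

where H(p) = -p log₂(p) - (1-p) log₂(1-p) is the binary entropy function.

H(0.3751) = 0.9545 bits
C = 1 - 0.9545 = 0.0455 bits per symbol

This means we can reliably transmit up to 0.0455 bits of information per channel use.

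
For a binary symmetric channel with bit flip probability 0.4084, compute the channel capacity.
0.0243 bits

For a binary symmetric channel (BSC) with error probability p:
Capacity C = 1 - H(p) bits per symbol

where H(p) = -p log₂(p) - (1-p) log₂(1-p) is the binary entropy function.

H(0.4084) = 0.9757 bits
C = 1 - 0.9757 = 0.0243 bits per symbol

This means we can reliably transmit up to 0.0243 bits of information per channel use.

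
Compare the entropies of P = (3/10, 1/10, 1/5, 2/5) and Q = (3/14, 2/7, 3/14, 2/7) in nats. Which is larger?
Q

Computing entropies in nats:
H(P) = 1.2799
H(Q) = 1.3761

Distribution Q has higher entropy.

Intuition: The distribution closer to uniform (more spread out) has higher entropy.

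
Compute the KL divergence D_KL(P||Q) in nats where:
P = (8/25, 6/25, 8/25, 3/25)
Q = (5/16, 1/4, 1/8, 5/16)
0.1837 nats

KL divergence: D_KL(P||Q) = Σ p(x) log(p(x)/q(x))

Computing term by term:
  x=0: 8/25 × log_e[(8/25)/(5/16)] = 8/25 × 0.0237 = 0.0076
  x=1: 6/25 × log_e[(6/25)/(1/4)] = 6/25 × -0.0408 = -0.0098
  x=2: 8/25 × log_e[(8/25)/(1/8)] = 8/25 × 0.9400 = 0.3008
  x=3: 3/25 × log_e[(3/25)/(5/16)] = 3/25 × -0.9571 = -0.1149

D_KL(P||Q) = 0.1837 nats

Note: KL divergence is always non-negative and equals 0 iff P = Q.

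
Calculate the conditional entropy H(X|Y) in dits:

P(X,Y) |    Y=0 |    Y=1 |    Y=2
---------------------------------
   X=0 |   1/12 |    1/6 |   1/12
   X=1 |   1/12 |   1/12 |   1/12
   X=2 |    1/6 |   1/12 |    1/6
0.4515 dits

Using the chain rule: H(X|Y) = H(X,Y) - H(Y)

First, compute H(X,Y) = 0.9287 dits

Marginal P(Y) = (1/3, 1/3, 1/3)
H(Y) = 0.4771 dits

H(X|Y) = H(X,Y) - H(Y) = 0.9287 - 0.4771 = 0.4515 dits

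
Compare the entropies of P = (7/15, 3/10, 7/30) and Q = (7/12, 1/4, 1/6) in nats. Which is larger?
P

Computing entropies in nats:
H(P) = 1.0564
H(Q) = 0.9596

Distribution P has higher entropy.

Intuition: The distribution closer to uniform (more spread out) has higher entropy.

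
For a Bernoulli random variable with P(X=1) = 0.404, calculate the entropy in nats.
0.6746 nats

The binary entropy function is:
H(p) = -p log(p) - (1-p) log(1-p)

H(0.404) = -0.404 × log_e(0.404) - 0.596 × log_e(0.596)
H(0.404) = 0.6746 nats

Note: Binary entropy is maximized at p=0.5 (H=1 bit) and minimized at p=0 or p=1 (H=0).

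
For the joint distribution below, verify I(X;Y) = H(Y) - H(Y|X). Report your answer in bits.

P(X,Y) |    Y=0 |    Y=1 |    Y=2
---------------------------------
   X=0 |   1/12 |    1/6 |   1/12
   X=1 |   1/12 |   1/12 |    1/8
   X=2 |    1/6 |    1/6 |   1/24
I(X;Y) = 0.0785 bits

Mutual information has multiple equivalent forms:
- I(X;Y) = H(X) - H(X|Y)
- I(X;Y) = H(Y) - H(Y|X)
- I(X;Y) = H(X) + H(Y) - H(X,Y)

Computing all quantities:
H(X) = 1.5774, H(Y) = 1.5546, H(X,Y) = 3.0535
H(X|Y) = 1.4989, H(Y|X) = 1.4761

Verification:
H(X) - H(X|Y) = 1.5774 - 1.4989 = 0.0785
H(Y) - H(Y|X) = 1.5546 - 1.4761 = 0.0785
H(X) + H(Y) - H(X,Y) = 1.5774 + 1.5546 - 3.0535 = 0.0785

All forms give I(X;Y) = 0.0785 bits. ✓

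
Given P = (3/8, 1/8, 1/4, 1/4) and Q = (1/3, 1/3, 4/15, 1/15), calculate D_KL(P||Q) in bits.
0.3403 bits

KL divergence: D_KL(P||Q) = Σ p(x) log(p(x)/q(x))

Computing term by term:
  x=0: 3/8 × log_2[(3/8)/(1/3)] = 3/8 × 0.1699 = 0.0637
  x=1: 1/8 × log_2[(1/8)/(1/3)] = 1/8 × -1.4150 = -0.1769
  x=2: 1/4 × log_2[(1/4)/(4/15)] = 1/4 × -0.0931 = -0.0233
  x=3: 1/4 × log_2[(1/4)/(1/15)] = 1/4 × 1.9069 = 0.4767

D_KL(P||Q) = 0.3403 bits

Note: KL divergence is always non-negative and equals 0 iff P = Q.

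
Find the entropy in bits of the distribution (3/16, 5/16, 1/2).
1.4772 bits

Shannon entropy is H(X) = -Σ p(x) log p(x).

For P = (3/16, 5/16, 1/2):
H = -3/16 × log_2(3/16) -5/16 × log_2(5/16) -1/2 × log_2(1/2)
H = 1.4772 bits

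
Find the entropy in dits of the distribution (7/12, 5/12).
0.2950 dits

Shannon entropy is H(X) = -Σ p(x) log p(x).

For P = (7/12, 5/12):
H = -7/12 × log_10(7/12) -5/12 × log_10(5/12)
H = 0.2950 dits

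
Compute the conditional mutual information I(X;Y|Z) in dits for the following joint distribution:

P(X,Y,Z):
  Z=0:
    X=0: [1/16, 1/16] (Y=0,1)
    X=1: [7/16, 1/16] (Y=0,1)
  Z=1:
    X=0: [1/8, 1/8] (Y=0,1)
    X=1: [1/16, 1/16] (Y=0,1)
0.0164 dits

Conditional mutual information: I(X;Y|Z) = H(X|Z) + H(Y|Z) - H(X,Y|Z)

H(Z) = 0.2873
H(X,Z) = 0.5268 → H(X|Z) = 0.2395
H(Y,Z) = 0.5360 → H(Y|Z) = 0.2487
H(X,Y,Z) = 0.7591 → H(X,Y|Z) = 0.4718

I(X;Y|Z) = 0.2395 + 0.2487 - 0.4718 = 0.0164 dits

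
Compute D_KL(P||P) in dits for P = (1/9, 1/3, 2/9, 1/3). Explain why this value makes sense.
0.0000 dits

KL divergence satisfies the Gibbs inequality: D_KL(P||Q) ≥ 0 for all distributions P, Q.

D_KL(P||Q) = Σ p(x) log(p(x)/q(x))
Each term is p(x) × log_10(p(x)/p(x)) = p(x) × log_10(1) = 0, so the sum is 0.
D_KL(P||Q) = 0.0000 dits

When P = Q, the KL divergence is exactly 0, as there is no 'divergence' between identical distributions.

This non-negativity is a fundamental property: relative entropy cannot be negative because it measures how different Q is from P.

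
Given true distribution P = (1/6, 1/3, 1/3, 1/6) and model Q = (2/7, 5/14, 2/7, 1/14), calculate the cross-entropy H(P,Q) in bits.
2.0334 bits

Cross-entropy: H(P,Q) = -Σ p(x) log q(x)

Alternatively: H(P,Q) = H(P) + D_KL(P||Q)
H(P) = 1.9183 bits
D_KL(P||Q) = 0.1151 bits

H(P,Q) = 1.9183 + 0.1151 = 2.0334 bits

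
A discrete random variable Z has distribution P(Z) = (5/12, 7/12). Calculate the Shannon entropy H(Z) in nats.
0.6792 nats

Shannon entropy is H(X) = -Σ p(x) log p(x).

For P = (5/12, 7/12):
H = -5/12 × log_e(5/12) -7/12 × log_e(7/12)
H = 0.6792 nats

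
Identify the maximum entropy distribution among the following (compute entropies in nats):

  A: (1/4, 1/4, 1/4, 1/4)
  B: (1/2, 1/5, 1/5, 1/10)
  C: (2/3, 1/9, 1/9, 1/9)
A

For a discrete distribution over n outcomes, entropy is maximized by the uniform distribution.

Computing entropies:
H(A) = 1.3863 nats
H(B) = 1.2206 nats
H(C) = 1.0027 nats

The uniform distribution (where all probabilities equal 1/4) achieves the maximum entropy of log_e(4) = 1.3863 nats.

Distribution A has the highest entropy.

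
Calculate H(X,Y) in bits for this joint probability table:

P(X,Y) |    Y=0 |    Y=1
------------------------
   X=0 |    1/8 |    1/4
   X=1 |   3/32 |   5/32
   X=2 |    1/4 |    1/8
2.4886 bits

Joint entropy is H(X,Y) = -Σ_{x,y} p(x,y) log p(x,y).

Summing over all non-zero entries:
H(X,Y) = -[1/8·log_2(1/8) + 1/4·log_2(1/4) + 3/32·log_2(3/32) + 5/32·log_2(5/32) + 1/4·log_2(1/4) + 1/8·log_2(1/8)]
H(X,Y) = 2.4886 bits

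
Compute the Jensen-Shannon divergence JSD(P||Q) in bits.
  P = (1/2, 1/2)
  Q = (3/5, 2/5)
0.0073 bits

Jensen-Shannon divergence is:
JSD(P||Q) = 0.5 × D_KL(P||M) + 0.5 × D_KL(Q||M)
where M = 0.5 × (P + Q) is the mixture distribution.

M = 0.5 × (1/2, 1/2) + 0.5 × (3/5, 2/5) = (11/20, 9/20)

D_KL(P||M) = 0.0072 bits
D_KL(Q||M) = 0.0073 bits

JSD(P||Q) = 0.5 × 0.0072 + 0.5 × 0.0073 = 0.0073 bits

Unlike KL divergence, JSD is symmetric and bounded: 0 ≤ JSD ≤ log(2).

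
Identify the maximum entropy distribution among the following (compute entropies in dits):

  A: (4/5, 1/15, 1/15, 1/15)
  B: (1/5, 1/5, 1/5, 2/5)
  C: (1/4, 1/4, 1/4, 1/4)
C

For a discrete distribution over n outcomes, entropy is maximized by the uniform distribution.

Computing entropies:
H(A) = 0.3127 dits
H(B) = 0.5786 dits
H(C) = 0.6021 dits

The uniform distribution (where all probabilities equal 1/4) achieves the maximum entropy of log_10(4) = 0.6021 dits.

Distribution C has the highest entropy.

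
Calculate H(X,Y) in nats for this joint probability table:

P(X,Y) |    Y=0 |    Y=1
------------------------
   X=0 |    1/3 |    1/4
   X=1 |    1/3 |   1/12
1.2861 nats

Joint entropy is H(X,Y) = -Σ_{x,y} p(x,y) log p(x,y).

Summing over all non-zero entries:
H(X,Y) = -[1/3·log_e(1/3) + 1/4·log_e(1/4) + 1/3·log_e(1/3) + 1/12·log_e(1/12)]
H(X,Y) = 1.2861 nats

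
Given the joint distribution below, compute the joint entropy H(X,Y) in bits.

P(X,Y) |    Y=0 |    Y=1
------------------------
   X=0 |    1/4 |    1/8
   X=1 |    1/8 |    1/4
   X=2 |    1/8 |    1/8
2.5000 bits

Joint entropy is H(X,Y) = -Σ_{x,y} p(x,y) log p(x,y).

Summing over all non-zero entries:
H(X,Y) = -[1/4·log_2(1/4) + 1/8·log_2(1/8) + 1/8·log_2(1/8) + 1/4·log_2(1/4) + 1/8·log_2(1/8) + 1/8·log_2(1/8)]
H(X,Y) = 2.5000 bits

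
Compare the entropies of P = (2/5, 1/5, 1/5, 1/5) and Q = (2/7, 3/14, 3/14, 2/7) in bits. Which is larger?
Q

Computing entropies in bits:
H(P) = 1.9219
H(Q) = 1.9852

Distribution Q has higher entropy.

Intuition: The distribution closer to uniform (more spread out) has higher entropy.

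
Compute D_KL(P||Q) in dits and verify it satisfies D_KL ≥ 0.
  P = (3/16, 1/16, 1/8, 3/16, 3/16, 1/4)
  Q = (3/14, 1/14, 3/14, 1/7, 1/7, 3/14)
0.0173 dits

KL divergence satisfies the Gibbs inequality: D_KL(P||Q) ≥ 0 for all distributions P, Q.

D_KL(P||Q) = Σ p(x) log(p(x)/q(x))
Term by term:
  x=0: 3/16 × log_10[(3/16)/(3/14)] = -0.0109
  x=1: 1/16 × log_10[(1/16)/(1/14)] = -0.0036
  x=2: 1/8 × log_10[(1/8)/(3/14)] = -0.0293
  x=3: 3/16 × log_10[(3/16)/(1/7)] = 0.0221
  x=4: 3/16 × log_10[(3/16)/(1/7)] = 0.0221
  x=5: 1/4 × log_10[(1/4)/(3/14)] = 0.0167
D_KL(P||Q) = 0.0173 dits

D_KL(P||Q) = 0.0173 ≥ 0 ✓

This non-negativity is a fundamental property: relative entropy cannot be negative because it measures how different Q is from P.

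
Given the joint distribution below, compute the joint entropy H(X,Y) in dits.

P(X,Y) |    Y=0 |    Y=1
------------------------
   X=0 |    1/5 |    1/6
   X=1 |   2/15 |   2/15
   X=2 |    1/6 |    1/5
0.7723 dits

Joint entropy is H(X,Y) = -Σ_{x,y} p(x,y) log p(x,y).

Summing over all non-zero entries:
H(X,Y) = -[1/5·log_10(1/5) + 1/6·log_10(1/6) + 2/15·log_10(2/15) + 2/15·log_10(2/15) + 1/6·log_10(1/6) + 1/5·log_10(1/5)]
H(X,Y) = 0.7723 dits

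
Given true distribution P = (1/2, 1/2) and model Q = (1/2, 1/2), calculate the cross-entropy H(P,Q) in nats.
0.6931 nats

Cross-entropy: H(P,Q) = -Σ p(x) log q(x)

Alternatively: H(P,Q) = H(P) + D_KL(P||Q)
H(P) = 0.6931 nats
D_KL(P||Q) = 0.0000 nats

H(P,Q) = 0.6931 + 0.0000 = 0.6931 nats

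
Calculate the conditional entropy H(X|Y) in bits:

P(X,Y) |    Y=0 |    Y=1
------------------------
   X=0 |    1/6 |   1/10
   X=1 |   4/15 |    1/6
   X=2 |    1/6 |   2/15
1.5498 bits

Using the chain rule: H(X|Y) = H(X,Y) - H(Y)

First, compute H(X,Y) = 2.5208 bits

Marginal P(Y) = (3/5, 2/5)
H(Y) = 0.9710 bits

H(X|Y) = H(X,Y) - H(Y) = 2.5208 - 0.9710 = 1.5498 bits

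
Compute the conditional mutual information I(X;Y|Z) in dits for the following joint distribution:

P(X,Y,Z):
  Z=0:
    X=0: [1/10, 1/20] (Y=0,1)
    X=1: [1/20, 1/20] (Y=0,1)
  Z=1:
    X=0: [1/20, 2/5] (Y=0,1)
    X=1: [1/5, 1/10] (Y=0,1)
0.0577 dits

Conditional mutual information: I(X;Y|Z) = H(X|Z) + H(Y|Z) - H(X,Y|Z)

H(Z) = 0.2442
H(X,Z) = 0.5365 → H(X|Z) = 0.2923
H(Y,Z) = 0.5246 → H(Y|Z) = 0.2804
H(X,Y,Z) = 0.7592 → H(X,Y|Z) = 0.5150

I(X;Y|Z) = 0.2923 + 0.2804 - 0.5150 = 0.0577 dits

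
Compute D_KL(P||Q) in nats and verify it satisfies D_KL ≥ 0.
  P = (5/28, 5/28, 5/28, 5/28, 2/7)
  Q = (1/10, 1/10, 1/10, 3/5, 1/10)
0.3941 nats

KL divergence satisfies the Gibbs inequality: D_KL(P||Q) ≥ 0 for all distributions P, Q.

D_KL(P||Q) = Σ p(x) log(p(x)/q(x))
Term by term:
  x=0: 5/28 × log_e[(5/28)/(1/10)] = 0.1035
  x=1: 5/28 × log_e[(5/28)/(1/10)] = 0.1035
  x=2: 5/28 × log_e[(5/28)/(1/10)] = 0.1035
  x=3: 5/28 × log_e[(5/28)/(3/5)] = -0.2164
  x=4: 2/7 × log_e[(2/7)/(1/10)] = 0.2999
D_KL(P||Q) = 0.3941 nats

D_KL(P||Q) = 0.3941 ≥ 0 ✓

This non-negativity is a fundamental property: relative entropy cannot be negative because it measures how different Q is from P.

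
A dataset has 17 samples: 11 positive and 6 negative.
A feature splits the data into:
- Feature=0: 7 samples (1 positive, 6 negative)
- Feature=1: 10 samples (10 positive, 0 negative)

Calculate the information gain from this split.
0.6930 bits

Information Gain = H(Y) - H(Y|Feature)

Before split:
P(positive) = 11/17 = 0.6471
H(Y) = 0.9367 bits

After split:
Feature=0: H = 0.5917 bits (weight = 7/17)
Feature=1: H = 0.0000 bits (weight = 10/17)
H(Y|Feature) = (7/17)×0.5917 + (10/17)×0.0000 = 0.2436 bits

Information Gain = 0.9367 - 0.2436 = 0.6930 bits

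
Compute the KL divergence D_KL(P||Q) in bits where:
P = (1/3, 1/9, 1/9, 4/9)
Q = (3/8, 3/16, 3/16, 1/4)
0.1445 bits

KL divergence: D_KL(P||Q) = Σ p(x) log(p(x)/q(x))

Computing term by term:
  x=0: 1/3 × log_2[(1/3)/(3/8)] = 1/3 × -0.1699 = -0.0566
  x=1: 1/9 × log_2[(1/9)/(3/16)] = 1/9 × -0.7549 = -0.0839
  x=2: 1/9 × log_2[(1/9)/(3/16)] = 1/9 × -0.7549 = -0.0839
  x=3: 4/9 × log_2[(4/9)/(1/4)] = 4/9 × 0.8301 = 0.3689

D_KL(P||Q) = 0.1445 bits

Note: KL divergence is always non-negative and equals 0 iff P = Q.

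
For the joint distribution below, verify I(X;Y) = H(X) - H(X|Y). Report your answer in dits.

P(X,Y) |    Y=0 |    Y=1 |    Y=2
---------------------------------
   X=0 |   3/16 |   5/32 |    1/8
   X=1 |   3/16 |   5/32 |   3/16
I(X;Y) = 0.0019 dits

Mutual information has multiple equivalent forms:
- I(X;Y) = H(X) - H(X|Y)
- I(X;Y) = H(Y) - H(Y|X)
- I(X;Y) = H(X) + H(Y) - H(X,Y)

Computing all quantities:
H(X) = 0.3002, H(Y) = 0.4755, H(X,Y) = 0.7738
H(X|Y) = 0.2983, H(Y|X) = 0.4736

Verification:
H(X) - H(X|Y) = 0.3002 - 0.2983 = 0.0019
H(Y) - H(Y|X) = 0.4755 - 0.4736 = 0.0019
H(X) + H(Y) - H(X,Y) = 0.3002 + 0.4755 - 0.7738 = 0.0019

All forms give I(X;Y) = 0.0019 dits. ✓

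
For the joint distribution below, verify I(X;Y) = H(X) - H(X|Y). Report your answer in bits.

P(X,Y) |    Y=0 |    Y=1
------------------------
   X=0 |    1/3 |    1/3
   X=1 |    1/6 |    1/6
I(X;Y) = 0.0000 bits

Mutual information has multiple equivalent forms:
- I(X;Y) = H(X) - H(X|Y)
- I(X;Y) = H(Y) - H(Y|X)
- I(X;Y) = H(X) + H(Y) - H(X,Y)

Computing all quantities:
H(X) = 0.9183, H(Y) = 1.0000, H(X,Y) = 1.9183
H(X|Y) = 0.9183, H(Y|X) = 1.0000

Verification:
H(X) - H(X|Y) = 0.9183 - 0.9183 = 0.0000
H(Y) - H(Y|X) = 1.0000 - 1.0000 = 0.0000
H(X) + H(Y) - H(X,Y) = 0.9183 + 1.0000 - 1.9183 = 0.0000

All forms give I(X;Y) = 0.0000 bits. ✓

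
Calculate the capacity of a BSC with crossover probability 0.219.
0.2417 bits

For a binary symmetric channel (BSC) with error probability p:
Capacity C = 1 - H(p) bits per symbol

where H(p) = -p log₂(p) - (1-p) log₂(1-p) is the binary entropy function.

H(0.219) = 0.7583 bits
C = 1 - 0.7583 = 0.2417 bits per symbol

This means we can reliably transmit up to 0.2417 bits of information per channel use.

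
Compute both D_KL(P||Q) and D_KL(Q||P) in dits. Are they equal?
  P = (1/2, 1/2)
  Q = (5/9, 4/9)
D_KL(P||Q) = 0.0027, D_KL(Q||P) = 0.0027

KL divergence is not symmetric: D_KL(P||Q) ≠ D_KL(Q||P) in general.

D_KL(P||Q) = 0.0027 dits
D_KL(Q||P) = 0.0027 dits

In this case they happen to be equal (to 4 decimal places).

This asymmetry is why KL divergence is not a true distance metric.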